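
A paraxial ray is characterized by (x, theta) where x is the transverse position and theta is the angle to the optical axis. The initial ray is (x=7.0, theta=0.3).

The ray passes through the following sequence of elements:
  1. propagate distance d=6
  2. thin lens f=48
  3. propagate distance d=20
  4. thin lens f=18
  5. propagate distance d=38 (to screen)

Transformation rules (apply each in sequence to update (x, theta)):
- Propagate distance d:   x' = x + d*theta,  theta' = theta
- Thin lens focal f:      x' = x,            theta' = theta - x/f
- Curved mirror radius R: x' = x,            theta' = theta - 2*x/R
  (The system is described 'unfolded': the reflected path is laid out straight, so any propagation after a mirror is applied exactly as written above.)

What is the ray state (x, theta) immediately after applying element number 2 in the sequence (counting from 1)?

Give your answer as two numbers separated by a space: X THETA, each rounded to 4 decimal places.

Answer: 8.8000 0.1167

Derivation:
Initial: x=7.0000 theta=0.3000
After 1 (propagate distance d=6): x=8.8000 theta=0.3000
After 2 (thin lens f=48): x=8.8000 theta=7/60 (≈0.1167)
Rounded to 4 decimal places: x = 8.8000, theta = 0.1167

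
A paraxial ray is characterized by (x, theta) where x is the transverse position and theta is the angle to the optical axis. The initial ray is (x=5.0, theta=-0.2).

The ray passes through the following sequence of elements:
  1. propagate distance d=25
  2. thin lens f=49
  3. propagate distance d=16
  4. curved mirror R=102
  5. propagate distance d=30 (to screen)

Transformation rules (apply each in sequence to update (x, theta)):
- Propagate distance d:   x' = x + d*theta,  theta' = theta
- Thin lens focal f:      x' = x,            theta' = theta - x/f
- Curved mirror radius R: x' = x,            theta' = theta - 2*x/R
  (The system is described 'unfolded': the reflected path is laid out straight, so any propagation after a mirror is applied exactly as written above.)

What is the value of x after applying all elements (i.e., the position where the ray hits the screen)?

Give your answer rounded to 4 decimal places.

Answer: -7.3176

Derivation:
Initial: x=5.0000 theta=-0.2000
After 1 (propagate distance d=25): x=0.0000 theta=-0.2000
After 2 (thin lens f=49): x=0.0000 theta=-0.2000
After 3 (propagate distance d=16): x=-3.2000 theta=-0.2000
After 4 (curved mirror R=102): x=-3.2000 theta=-7/51 (≈-0.1373)
After 5 (propagate distance d=30 (to screen)): x=-622/85 (≈-7.3176) theta=-7/51 (≈-0.1373)
Rounded to 4 decimal places: x = -7.3176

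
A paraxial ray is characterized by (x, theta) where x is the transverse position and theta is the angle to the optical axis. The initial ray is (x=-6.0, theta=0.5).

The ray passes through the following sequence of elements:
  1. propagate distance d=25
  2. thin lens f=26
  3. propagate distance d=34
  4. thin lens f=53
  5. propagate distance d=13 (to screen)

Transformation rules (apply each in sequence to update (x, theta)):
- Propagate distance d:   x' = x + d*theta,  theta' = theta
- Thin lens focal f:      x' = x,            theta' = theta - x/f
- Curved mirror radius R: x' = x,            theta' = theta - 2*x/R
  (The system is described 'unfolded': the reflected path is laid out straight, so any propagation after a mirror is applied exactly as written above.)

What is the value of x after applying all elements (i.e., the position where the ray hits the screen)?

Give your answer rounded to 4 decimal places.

Answer: 14.5708

Derivation:
Initial: x=-6.0000 theta=0.5000
After 1 (propagate distance d=25): x=6.5000 theta=0.5000
After 2 (thin lens f=26): x=6.5000 theta=0.2500
After 3 (propagate distance d=34): x=15.0000 theta=0.2500
After 4 (thin lens f=53): x=15.0000 theta=-7/212 (≈-0.0330)
After 5 (propagate distance d=13 (to screen)): x=3089/212 (≈14.5708) theta=-7/212 (≈-0.0330)
Rounded to 4 decimal places: x = 14.5708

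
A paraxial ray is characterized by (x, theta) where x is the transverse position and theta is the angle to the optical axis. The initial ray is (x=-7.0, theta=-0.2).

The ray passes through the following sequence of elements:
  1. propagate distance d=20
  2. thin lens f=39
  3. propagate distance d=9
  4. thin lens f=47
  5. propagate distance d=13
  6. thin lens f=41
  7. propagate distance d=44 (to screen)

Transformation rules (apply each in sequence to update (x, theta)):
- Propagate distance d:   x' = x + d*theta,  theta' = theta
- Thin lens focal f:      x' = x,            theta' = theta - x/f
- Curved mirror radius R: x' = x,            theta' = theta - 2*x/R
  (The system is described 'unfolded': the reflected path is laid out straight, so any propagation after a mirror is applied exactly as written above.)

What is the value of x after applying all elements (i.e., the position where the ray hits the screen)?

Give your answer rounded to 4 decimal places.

Initial: x=-7.0000 theta=-0.2000
After 1 (propagate distance d=20): x=-11.0000 theta=-0.2000
After 2 (thin lens f=39): x=-11.0000 theta=16/195 (≈0.0821)
After 3 (propagate distance d=9): x=-667/65 (≈-10.2615) theta=16/195 (≈0.0821)
After 4 (thin lens f=47): x=-667/65 (≈-10.2615) theta=2753/9165 (≈0.3004)
After 5 (propagate distance d=13): x=-58258/9165 (≈-6.3566) theta=2753/9165 (≈0.3004)
After 6 (thin lens f=41): x=-58258/9165 (≈-6.3566) theta=171131/375765 (≈0.4554)
After 7 (propagate distance d=44 (to screen)): x=5141186/375765 (≈13.6819) theta=171131/375765 (≈0.4554)
Rounded to 4 decimal places: x = 13.6819

Answer: 13.6819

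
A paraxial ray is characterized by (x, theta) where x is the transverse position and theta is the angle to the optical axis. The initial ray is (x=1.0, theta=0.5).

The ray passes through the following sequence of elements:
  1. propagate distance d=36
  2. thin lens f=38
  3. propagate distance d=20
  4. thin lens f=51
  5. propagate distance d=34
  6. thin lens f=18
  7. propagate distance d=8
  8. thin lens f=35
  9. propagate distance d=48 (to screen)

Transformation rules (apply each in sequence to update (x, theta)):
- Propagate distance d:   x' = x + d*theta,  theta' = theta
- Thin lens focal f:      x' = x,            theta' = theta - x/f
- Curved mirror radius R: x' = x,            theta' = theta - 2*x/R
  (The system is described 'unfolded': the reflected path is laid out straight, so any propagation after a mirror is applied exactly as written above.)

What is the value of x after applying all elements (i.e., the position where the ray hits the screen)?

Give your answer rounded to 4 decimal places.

Initial: x=1.0000 theta=0.5000
After 1 (propagate distance d=36): x=19.0000 theta=0.5000
After 2 (thin lens f=38): x=19.0000 theta=0.0000
After 3 (propagate distance d=20): x=19.0000 theta=0.0000
After 4 (thin lens f=51): x=19.0000 theta=-19/51 (≈-0.3725)
After 5 (propagate distance d=34): x=19/3 (≈6.3333) theta=-19/51 (≈-0.3725)
After 6 (thin lens f=18): x=19/3 (≈6.3333) theta=-665/918 (≈-0.7244)
After 7 (propagate distance d=8): x=247/459 (≈0.5381) theta=-665/918 (≈-0.7244)
After 8 (thin lens f=35): x=247/459 (≈0.5381) theta=-2641/3570 (≈-0.7398)
After 9 (propagate distance d=48 (to screen)): x=-561811/16065 (≈-34.9711) theta=-2641/3570 (≈-0.7398)
Rounded to 4 decimal places: x = -34.9711

Answer: -34.9711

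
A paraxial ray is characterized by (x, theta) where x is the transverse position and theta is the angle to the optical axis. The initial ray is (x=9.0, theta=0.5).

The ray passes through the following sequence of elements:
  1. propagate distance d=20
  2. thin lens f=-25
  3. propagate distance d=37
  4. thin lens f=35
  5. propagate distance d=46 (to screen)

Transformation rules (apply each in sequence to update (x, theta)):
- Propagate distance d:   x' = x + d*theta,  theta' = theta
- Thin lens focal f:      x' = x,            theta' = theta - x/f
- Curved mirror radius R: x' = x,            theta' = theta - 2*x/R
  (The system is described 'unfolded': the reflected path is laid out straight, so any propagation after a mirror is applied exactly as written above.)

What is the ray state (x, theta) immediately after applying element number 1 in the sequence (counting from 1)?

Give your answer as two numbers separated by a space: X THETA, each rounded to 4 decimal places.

Answer: 19.0000 0.5000

Derivation:
Initial: x=9.0000 theta=0.5000
After 1 (propagate distance d=20): x=19.0000 theta=0.5000
Rounded to 4 decimal places: x = 19.0000, theta = 0.5000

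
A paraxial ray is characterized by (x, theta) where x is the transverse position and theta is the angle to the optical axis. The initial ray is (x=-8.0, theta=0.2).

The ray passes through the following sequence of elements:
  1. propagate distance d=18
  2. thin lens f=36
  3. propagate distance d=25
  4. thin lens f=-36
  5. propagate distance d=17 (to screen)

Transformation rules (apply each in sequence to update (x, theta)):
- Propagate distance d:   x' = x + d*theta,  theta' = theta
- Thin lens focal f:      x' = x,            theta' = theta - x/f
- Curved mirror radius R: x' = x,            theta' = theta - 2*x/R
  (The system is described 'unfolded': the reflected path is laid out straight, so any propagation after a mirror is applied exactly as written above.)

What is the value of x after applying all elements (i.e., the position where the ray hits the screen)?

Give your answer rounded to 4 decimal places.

Initial: x=-8.0000 theta=0.2000
After 1 (propagate distance d=18): x=-4.4000 theta=0.2000
After 2 (thin lens f=36): x=-4.4000 theta=29/90 (≈0.3222)
After 3 (propagate distance d=25): x=329/90 (≈3.6556) theta=29/90 (≈0.3222)
After 4 (thin lens f=-36): x=329/90 (≈3.6556) theta=1373/3240 (≈0.4238)
After 5 (propagate distance d=17 (to screen)): x=7037/648 (≈10.8596) theta=1373/3240 (≈0.4238)
Rounded to 4 decimal places: x = 10.8596

Answer: 10.8596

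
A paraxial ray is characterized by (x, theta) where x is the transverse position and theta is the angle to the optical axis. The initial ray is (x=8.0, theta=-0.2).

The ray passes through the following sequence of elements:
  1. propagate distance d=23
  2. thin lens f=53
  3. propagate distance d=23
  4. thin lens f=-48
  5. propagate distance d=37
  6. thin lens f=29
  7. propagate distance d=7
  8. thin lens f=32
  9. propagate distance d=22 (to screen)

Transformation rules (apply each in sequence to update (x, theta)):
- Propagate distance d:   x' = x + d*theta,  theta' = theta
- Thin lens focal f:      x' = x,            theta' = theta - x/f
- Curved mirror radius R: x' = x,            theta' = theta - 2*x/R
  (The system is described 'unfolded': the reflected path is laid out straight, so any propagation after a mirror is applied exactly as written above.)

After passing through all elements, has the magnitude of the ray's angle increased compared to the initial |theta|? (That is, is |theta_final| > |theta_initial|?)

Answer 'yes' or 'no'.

Initial: x=8.0000 theta=-0.2000
After 1 (propagate distance d=23): x=3.4000 theta=-0.2000
After 2 (thin lens f=53): x=3.4000 theta=-14/53 (≈-0.2642)
After 3 (propagate distance d=23): x=-709/265 (≈-2.6755) theta=-14/53 (≈-0.2642)
After 4 (thin lens f=-48): x=-709/265 (≈-2.6755) theta=-4069/12720 (≈-0.3199)
After 5 (propagate distance d=37): x=-36917/2544 (≈-14.5114) theta=-4069/12720 (≈-0.3199)
After 6 (thin lens f=29): x=-36917/2544 (≈-14.5114) theta=287/1590 (≈0.1805)
After 7 (propagate distance d=7): x=-56171/4240 (≈-13.2479) theta=287/1590 (≈0.1805)
After 8 (thin lens f=32): x=-56171/4240 (≈-13.2479) theta=48397/81408 (≈0.5945)
After 9 (propagate distance d=22 (to screen)): x=-34373/203520 (≈-0.1689) theta=48397/81408 (≈0.5945)
|theta_initial|=0.2000 |theta_final|=48397/81408 (≈0.5945) -> increased

Answer: yes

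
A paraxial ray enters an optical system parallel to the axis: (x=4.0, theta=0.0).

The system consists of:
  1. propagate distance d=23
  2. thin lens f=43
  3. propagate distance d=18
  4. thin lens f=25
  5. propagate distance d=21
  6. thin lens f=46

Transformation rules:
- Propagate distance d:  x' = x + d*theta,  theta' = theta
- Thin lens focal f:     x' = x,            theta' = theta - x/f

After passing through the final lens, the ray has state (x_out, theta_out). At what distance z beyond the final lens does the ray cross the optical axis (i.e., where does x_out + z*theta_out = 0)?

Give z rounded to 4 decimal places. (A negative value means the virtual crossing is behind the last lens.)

Initial: x=4.0000 theta=0.0000
After 1 (propagate distance d=23): x=4.0000 theta=0.0000
After 2 (thin lens f=43): x=4.0000 theta=-4/43 (≈-0.0930)
After 3 (propagate distance d=18): x=100/43 (≈2.3256) theta=-4/43 (≈-0.0930)
After 4 (thin lens f=25): x=100/43 (≈2.3256) theta=-8/43 (≈-0.1860)
After 5 (propagate distance d=21): x=-68/43 (≈-1.5814) theta=-8/43 (≈-0.1860)
After 6 (thin lens f=46): x=-68/43 (≈-1.5814) theta=-150/989 (≈-0.1517)
z_focus = -x_out/theta_out = -(-68/43)/(-150/989) = -782/75 ≈ -10.4267
Rounded to 4 decimal places: z = -10.4267

Answer: -10.4267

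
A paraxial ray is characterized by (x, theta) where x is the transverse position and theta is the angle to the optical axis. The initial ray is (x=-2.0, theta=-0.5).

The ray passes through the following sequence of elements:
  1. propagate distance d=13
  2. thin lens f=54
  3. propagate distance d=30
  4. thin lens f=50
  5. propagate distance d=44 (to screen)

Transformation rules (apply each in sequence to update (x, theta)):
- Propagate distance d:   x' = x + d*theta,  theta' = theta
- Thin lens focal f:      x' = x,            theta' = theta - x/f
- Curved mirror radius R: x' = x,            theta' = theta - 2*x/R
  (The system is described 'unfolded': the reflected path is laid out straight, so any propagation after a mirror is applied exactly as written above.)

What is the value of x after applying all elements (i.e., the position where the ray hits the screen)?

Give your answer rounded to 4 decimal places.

Answer: -17.3274

Derivation:
Initial: x=-2.0000 theta=-0.5000
After 1 (propagate distance d=13): x=-8.5000 theta=-0.5000
After 2 (thin lens f=54): x=-8.5000 theta=-37/108 (≈-0.3426)
After 3 (propagate distance d=30): x=-169/9 (≈-18.7778) theta=-37/108 (≈-0.3426)
After 4 (thin lens f=50): x=-169/9 (≈-18.7778) theta=89/2700 (≈0.0330)
After 5 (propagate distance d=44 (to screen)): x=-11696/675 (≈-17.3274) theta=89/2700 (≈0.0330)
Rounded to 4 decimal places: x = -17.3274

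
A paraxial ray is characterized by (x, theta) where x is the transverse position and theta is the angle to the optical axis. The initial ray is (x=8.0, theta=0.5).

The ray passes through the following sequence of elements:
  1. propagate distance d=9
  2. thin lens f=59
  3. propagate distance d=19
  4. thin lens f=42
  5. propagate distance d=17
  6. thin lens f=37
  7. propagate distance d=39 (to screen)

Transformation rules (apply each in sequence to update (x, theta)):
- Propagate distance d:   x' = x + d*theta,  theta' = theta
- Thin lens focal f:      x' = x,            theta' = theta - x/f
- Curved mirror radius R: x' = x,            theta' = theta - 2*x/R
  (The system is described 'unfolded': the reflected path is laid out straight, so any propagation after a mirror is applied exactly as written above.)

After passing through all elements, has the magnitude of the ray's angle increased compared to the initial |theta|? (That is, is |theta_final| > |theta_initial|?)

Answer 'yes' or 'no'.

Answer: yes

Derivation:
Initial: x=8.0000 theta=0.5000
After 1 (propagate distance d=9): x=12.5000 theta=0.5000
After 2 (thin lens f=59): x=12.5000 theta=17/59 (≈0.2881)
After 3 (propagate distance d=19): x=2121/118 (≈17.9746) theta=17/59 (≈0.2881)
After 4 (thin lens f=42): x=2121/118 (≈17.9746) theta=-33/236 (≈-0.1398)
After 5 (propagate distance d=17): x=3681/236 (≈15.5975) theta=-33/236 (≈-0.1398)
After 6 (thin lens f=37): x=3681/236 (≈15.5975) theta=-2451/4366 (≈-0.5614)
After 7 (propagate distance d=39 (to screen)): x=-54981/8732 (≈-6.2965) theta=-2451/4366 (≈-0.5614)
|theta_initial|=0.5000 |theta_final|=2451/4366 (≈0.5614) -> increased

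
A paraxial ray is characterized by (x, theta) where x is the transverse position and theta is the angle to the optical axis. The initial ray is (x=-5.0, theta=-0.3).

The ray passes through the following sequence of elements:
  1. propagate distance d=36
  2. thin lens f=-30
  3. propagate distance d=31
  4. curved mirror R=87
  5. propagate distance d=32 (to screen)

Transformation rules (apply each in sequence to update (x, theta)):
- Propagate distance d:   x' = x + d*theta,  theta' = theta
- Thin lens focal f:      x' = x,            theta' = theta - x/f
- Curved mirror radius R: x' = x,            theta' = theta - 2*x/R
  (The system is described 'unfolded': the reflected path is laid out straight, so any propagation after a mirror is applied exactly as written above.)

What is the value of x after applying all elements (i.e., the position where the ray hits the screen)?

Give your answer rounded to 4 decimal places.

Answer: -37.4052

Derivation:
Initial: x=-5.0000 theta=-0.3000
After 1 (propagate distance d=36): x=-15.8000 theta=-0.3000
After 2 (thin lens f=-30): x=-15.8000 theta=-62/75 (≈-0.8267)
After 3 (propagate distance d=31): x=-3107/75 (≈-41.4267) theta=-62/75 (≈-0.8267)
After 4 (curved mirror R=87): x=-3107/75 (≈-41.4267) theta=164/1305 (≈0.1257)
After 5 (propagate distance d=32 (to screen)): x=-244069/6525 (≈-37.4052) theta=164/1305 (≈0.1257)
Rounded to 4 decimal places: x = -37.4052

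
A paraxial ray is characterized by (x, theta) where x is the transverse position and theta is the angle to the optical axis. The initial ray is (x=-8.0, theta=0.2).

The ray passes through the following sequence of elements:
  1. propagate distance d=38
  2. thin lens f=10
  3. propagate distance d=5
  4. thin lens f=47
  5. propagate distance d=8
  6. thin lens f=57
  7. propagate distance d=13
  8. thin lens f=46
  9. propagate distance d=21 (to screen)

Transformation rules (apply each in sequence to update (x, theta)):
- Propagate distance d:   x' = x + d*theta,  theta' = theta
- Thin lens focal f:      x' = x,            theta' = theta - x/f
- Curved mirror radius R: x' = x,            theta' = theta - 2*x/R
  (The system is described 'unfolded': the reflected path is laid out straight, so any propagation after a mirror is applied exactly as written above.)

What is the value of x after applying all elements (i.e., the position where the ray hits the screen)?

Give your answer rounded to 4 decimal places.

Answer: 6.3900

Derivation:
Initial: x=-8.0000 theta=0.2000
After 1 (propagate distance d=38): x=-0.4000 theta=0.2000
After 2 (thin lens f=10): x=-0.4000 theta=0.2400
After 3 (propagate distance d=5): x=0.8000 theta=0.2400
After 4 (thin lens f=47): x=0.8000 theta=262/1175 (≈0.2230)
After 5 (propagate distance d=8): x=3036/1175 (≈2.5838) theta=262/1175 (≈0.2230)
After 6 (thin lens f=57): x=3036/1175 (≈2.5838) theta=3966/22325 (≈0.1776)
After 7 (propagate distance d=13): x=109242/22325 (≈4.8933) theta=3966/22325 (≈0.1776)
After 8 (thin lens f=46): x=109242/22325 (≈4.8933) theta=36597/513475 (≈0.0713)
After 9 (propagate distance d=21 (to screen)): x=3281103/513475 (≈6.3900) theta=36597/513475 (≈0.0713)
Rounded to 4 decimal places: x = 6.3900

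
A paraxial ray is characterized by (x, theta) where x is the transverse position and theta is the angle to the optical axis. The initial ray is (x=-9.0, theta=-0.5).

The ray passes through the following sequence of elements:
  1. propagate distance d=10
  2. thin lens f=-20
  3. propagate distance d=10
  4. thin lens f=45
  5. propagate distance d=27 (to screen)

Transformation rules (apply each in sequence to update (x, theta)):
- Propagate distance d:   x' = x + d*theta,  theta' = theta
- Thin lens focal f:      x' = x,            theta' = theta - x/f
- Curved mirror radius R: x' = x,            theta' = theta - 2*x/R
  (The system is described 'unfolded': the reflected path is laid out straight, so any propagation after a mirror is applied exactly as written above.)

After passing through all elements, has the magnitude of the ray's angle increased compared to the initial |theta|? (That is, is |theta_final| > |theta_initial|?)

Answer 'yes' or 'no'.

Initial: x=-9.0000 theta=-0.5000
After 1 (propagate distance d=10): x=-14.0000 theta=-0.5000
After 2 (thin lens f=-20): x=-14.0000 theta=-1.2000
After 3 (propagate distance d=10): x=-26.0000 theta=-1.2000
After 4 (thin lens f=45): x=-26.0000 theta=-28/45 (≈-0.6222)
After 5 (propagate distance d=27 (to screen)): x=-42.8000 theta=-28/45 (≈-0.6222)
|theta_initial|=0.5000 |theta_final|=28/45 (≈0.6222) -> increased

Answer: yes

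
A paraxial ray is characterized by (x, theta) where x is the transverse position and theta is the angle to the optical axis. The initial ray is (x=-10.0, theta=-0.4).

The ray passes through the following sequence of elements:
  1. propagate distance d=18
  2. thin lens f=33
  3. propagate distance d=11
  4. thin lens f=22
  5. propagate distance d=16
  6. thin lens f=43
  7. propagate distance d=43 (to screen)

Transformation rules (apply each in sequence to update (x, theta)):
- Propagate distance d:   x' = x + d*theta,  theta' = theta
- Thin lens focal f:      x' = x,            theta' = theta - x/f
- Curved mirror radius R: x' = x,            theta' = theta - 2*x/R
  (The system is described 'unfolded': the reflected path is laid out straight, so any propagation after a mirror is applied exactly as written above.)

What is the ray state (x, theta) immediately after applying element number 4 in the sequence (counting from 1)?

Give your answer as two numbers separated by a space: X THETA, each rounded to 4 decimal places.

Answer: -15.8667 0.8424

Derivation:
Initial: x=-10.0000 theta=-0.4000
After 1 (propagate distance d=18): x=-17.2000 theta=-0.4000
After 2 (thin lens f=33): x=-17.2000 theta=4/33 (≈0.1212)
After 3 (propagate distance d=11): x=-238/15 (≈-15.8667) theta=4/33 (≈0.1212)
After 4 (thin lens f=22): x=-238/15 (≈-15.8667) theta=139/165 (≈0.8424)
Rounded to 4 decimal places: x = -15.8667, theta = 0.8424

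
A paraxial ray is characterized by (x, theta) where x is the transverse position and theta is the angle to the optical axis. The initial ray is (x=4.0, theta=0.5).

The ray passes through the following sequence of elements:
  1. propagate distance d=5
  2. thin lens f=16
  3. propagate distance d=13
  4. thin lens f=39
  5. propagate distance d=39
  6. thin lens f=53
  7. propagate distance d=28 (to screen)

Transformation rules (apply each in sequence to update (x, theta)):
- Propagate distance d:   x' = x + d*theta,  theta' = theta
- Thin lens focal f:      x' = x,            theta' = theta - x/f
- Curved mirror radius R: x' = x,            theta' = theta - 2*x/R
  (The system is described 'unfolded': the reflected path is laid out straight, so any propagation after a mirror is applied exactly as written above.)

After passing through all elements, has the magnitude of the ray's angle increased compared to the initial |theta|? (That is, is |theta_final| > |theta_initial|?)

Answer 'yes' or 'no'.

Answer: no

Derivation:
Initial: x=4.0000 theta=0.5000
After 1 (propagate distance d=5): x=6.5000 theta=0.5000
After 2 (thin lens f=16): x=6.5000 theta=3/32 (≈0.0938)
After 3 (propagate distance d=13): x=247/32 (≈7.7188) theta=3/32 (≈0.0938)
After 4 (thin lens f=39): x=247/32 (≈7.7188) theta=-5/48 (≈-0.1042)
After 5 (propagate distance d=39): x=117/32 (≈3.6563) theta=-5/48 (≈-0.1042)
After 6 (thin lens f=53): x=117/32 (≈3.6563) theta=-881/5088 (≈-0.1732)
After 7 (propagate distance d=28 (to screen)): x=-6065/5088 (≈-1.1920) theta=-881/5088 (≈-0.1732)
|theta_initial|=0.5000 |theta_final|=881/5088 (≈0.1732) -> not increased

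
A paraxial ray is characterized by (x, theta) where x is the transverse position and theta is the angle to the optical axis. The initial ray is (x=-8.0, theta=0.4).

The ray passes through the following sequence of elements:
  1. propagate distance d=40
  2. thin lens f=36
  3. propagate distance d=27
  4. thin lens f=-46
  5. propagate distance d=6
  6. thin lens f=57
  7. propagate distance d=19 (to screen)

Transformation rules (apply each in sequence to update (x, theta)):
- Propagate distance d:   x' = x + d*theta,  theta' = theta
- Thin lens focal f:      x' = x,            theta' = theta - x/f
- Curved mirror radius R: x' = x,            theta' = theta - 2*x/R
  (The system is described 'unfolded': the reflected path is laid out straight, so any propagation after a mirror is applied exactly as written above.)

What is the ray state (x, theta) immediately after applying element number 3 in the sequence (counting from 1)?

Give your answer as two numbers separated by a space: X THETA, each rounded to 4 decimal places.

Initial: x=-8.0000 theta=0.4000
After 1 (propagate distance d=40): x=8.0000 theta=0.4000
After 2 (thin lens f=36): x=8.0000 theta=8/45 (≈0.1778)
After 3 (propagate distance d=27): x=12.8000 theta=8/45 (≈0.1778)
Rounded to 4 decimal places: x = 12.8000, theta = 0.1778

Answer: 12.8000 0.1778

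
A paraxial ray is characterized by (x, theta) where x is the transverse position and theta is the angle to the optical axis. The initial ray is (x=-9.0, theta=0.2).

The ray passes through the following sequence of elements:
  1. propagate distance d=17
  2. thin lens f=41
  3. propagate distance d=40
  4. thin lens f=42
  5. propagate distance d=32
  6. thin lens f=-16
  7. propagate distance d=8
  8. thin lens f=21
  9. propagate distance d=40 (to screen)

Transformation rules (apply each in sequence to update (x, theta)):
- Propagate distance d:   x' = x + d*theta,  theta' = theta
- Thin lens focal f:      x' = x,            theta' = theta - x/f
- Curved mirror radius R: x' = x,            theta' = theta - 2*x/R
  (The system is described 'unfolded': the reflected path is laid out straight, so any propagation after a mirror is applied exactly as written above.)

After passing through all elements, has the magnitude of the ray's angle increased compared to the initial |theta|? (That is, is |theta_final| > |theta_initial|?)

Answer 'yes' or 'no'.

Initial: x=-9.0000 theta=0.2000
After 1 (propagate distance d=17): x=-5.6000 theta=0.2000
After 2 (thin lens f=41): x=-5.6000 theta=69/205 (≈0.3366)
After 3 (propagate distance d=40): x=1612/205 (≈7.8634) theta=69/205 (≈0.3366)
After 4 (thin lens f=42): x=1612/205 (≈7.8634) theta=643/4305 (≈0.1494)
After 5 (propagate distance d=32): x=54428/4305 (≈12.6430) theta=643/4305 (≈0.1494)
After 6 (thin lens f=-16): x=54428/4305 (≈12.6430) theta=5393/5740 (≈0.9395)
After 7 (propagate distance d=8): x=12398/615 (≈20.1593) theta=5393/5740 (≈0.9395)
After 8 (thin lens f=21): x=12398/615 (≈20.1593) theta=-211/10332 (≈-0.0204)
After 9 (propagate distance d=40 (to screen)): x=249808/12915 (≈19.3425) theta=-211/10332 (≈-0.0204)
|theta_initial|=0.2000 |theta_final|=211/10332 (≈0.0204) -> not increased

Answer: no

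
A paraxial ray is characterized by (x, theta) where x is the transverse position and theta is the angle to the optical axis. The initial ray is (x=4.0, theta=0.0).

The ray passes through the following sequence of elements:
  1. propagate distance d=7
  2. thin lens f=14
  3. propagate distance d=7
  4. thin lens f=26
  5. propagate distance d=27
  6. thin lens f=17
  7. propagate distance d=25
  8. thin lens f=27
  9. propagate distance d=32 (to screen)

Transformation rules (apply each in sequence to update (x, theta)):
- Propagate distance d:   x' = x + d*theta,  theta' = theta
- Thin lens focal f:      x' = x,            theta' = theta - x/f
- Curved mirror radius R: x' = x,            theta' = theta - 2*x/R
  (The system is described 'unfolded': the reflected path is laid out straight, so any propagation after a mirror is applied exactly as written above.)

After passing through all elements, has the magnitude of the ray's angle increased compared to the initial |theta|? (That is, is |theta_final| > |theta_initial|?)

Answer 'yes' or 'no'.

Initial: x=4.0000 theta=0.0000
After 1 (propagate distance d=7): x=4.0000 theta=0.0000
After 2 (thin lens f=14): x=4.0000 theta=-2/7 (≈-0.2857)
After 3 (propagate distance d=7): x=2.0000 theta=-2/7 (≈-0.2857)
After 4 (thin lens f=26): x=2.0000 theta=-33/91 (≈-0.3626)
After 5 (propagate distance d=27): x=-709/91 (≈-7.7912) theta=-33/91 (≈-0.3626)
After 6 (thin lens f=17): x=-709/91 (≈-7.7912) theta=148/1547 (≈0.0957)
After 7 (propagate distance d=25): x=-8353/1547 (≈-5.3995) theta=148/1547 (≈0.0957)
After 8 (thin lens f=27): x=-8353/1547 (≈-5.3995) theta=12349/41769 (≈0.2956)
After 9 (propagate distance d=32 (to screen)): x=13049/3213 (≈4.0613) theta=12349/41769 (≈0.2956)
|theta_initial|=0.0000 |theta_final|=12349/41769 (≈0.2956) -> increased

Answer: yes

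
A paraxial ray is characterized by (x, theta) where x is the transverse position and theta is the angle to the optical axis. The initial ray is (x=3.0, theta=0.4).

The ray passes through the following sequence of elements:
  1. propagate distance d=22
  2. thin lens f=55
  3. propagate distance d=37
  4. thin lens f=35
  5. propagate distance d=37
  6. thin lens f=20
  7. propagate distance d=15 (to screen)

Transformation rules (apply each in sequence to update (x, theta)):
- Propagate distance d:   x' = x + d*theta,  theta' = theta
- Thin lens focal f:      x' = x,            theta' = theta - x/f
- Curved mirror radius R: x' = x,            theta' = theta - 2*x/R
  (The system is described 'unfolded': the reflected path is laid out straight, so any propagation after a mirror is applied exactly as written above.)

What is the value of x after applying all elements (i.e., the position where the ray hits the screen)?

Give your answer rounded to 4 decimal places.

Initial: x=3.0000 theta=0.4000
After 1 (propagate distance d=22): x=11.8000 theta=0.4000
After 2 (thin lens f=55): x=11.8000 theta=51/275 (≈0.1855)
After 3 (propagate distance d=37): x=5132/275 (≈18.6618) theta=51/275 (≈0.1855)
After 4 (thin lens f=35): x=5132/275 (≈18.6618) theta=-3347/9625 (≈-0.3477)
After 5 (propagate distance d=37): x=5071/875 (≈5.7954) theta=-3347/9625 (≈-0.3477)
After 6 (thin lens f=20): x=5071/875 (≈5.7954) theta=-122721/192500 (≈-0.6375)
After 7 (propagate distance d=15 (to screen)): x=-145039/38500 (≈-3.7672) theta=-122721/192500 (≈-0.6375)
Rounded to 4 decimal places: x = -3.7672

Answer: -3.7672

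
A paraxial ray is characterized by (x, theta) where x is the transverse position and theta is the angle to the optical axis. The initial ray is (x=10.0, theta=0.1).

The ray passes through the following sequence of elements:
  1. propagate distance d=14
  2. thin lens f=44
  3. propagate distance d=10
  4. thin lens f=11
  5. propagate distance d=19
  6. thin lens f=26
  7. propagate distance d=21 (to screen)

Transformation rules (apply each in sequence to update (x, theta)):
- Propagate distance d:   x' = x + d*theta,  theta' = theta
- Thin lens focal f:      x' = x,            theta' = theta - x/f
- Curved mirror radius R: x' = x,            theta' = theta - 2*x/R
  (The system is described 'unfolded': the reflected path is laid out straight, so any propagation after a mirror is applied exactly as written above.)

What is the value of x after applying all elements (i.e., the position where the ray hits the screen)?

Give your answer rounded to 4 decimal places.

Answer: -24.0205

Derivation:
Initial: x=10.0000 theta=0.1000
After 1 (propagate distance d=14): x=11.4000 theta=0.1000
After 2 (thin lens f=44): x=11.4000 theta=-7/44 (≈-0.1591)
After 3 (propagate distance d=10): x=1079/110 (≈9.8091) theta=-7/44 (≈-0.1591)
After 4 (thin lens f=11): x=1079/110 (≈9.8091) theta=-2543/2420 (≈-1.0508)
After 5 (propagate distance d=19): x=-24579/2420 (≈-10.1566) theta=-2543/2420 (≈-1.0508)
After 6 (thin lens f=26): x=-24579/2420 (≈-10.1566) theta=-41539/62920 (≈-0.6602)
After 7 (propagate distance d=21 (to screen)): x=-1511373/62920 (≈-24.0205) theta=-41539/62920 (≈-0.6602)
Rounded to 4 decimal places: x = -24.0205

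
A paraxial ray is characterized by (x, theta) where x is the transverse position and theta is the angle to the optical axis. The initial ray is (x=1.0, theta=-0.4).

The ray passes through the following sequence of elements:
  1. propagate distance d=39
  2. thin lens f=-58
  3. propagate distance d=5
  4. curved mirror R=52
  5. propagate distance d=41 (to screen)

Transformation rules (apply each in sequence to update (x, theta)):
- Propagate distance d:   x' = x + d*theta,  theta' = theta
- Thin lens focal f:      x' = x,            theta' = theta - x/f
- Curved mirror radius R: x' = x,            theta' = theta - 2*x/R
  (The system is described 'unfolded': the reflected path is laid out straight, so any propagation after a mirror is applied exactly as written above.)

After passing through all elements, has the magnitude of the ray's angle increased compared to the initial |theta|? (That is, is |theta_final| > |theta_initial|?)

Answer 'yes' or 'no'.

Initial: x=1.0000 theta=-0.4000
After 1 (propagate distance d=39): x=-14.6000 theta=-0.4000
After 2 (thin lens f=-58): x=-14.6000 theta=-189/290 (≈-0.6517)
After 3 (propagate distance d=5): x=-5179/290 (≈-17.8586) theta=-189/290 (≈-0.6517)
After 4 (curved mirror R=52): x=-5179/290 (≈-17.8586) theta=53/1508 (≈0.0351)
After 5 (propagate distance d=41 (to screen)): x=-123789/7540 (≈-16.4176) theta=53/1508 (≈0.0351)
|theta_initial|=0.4000 |theta_final|=53/1508 (≈0.0351) -> not increased

Answer: no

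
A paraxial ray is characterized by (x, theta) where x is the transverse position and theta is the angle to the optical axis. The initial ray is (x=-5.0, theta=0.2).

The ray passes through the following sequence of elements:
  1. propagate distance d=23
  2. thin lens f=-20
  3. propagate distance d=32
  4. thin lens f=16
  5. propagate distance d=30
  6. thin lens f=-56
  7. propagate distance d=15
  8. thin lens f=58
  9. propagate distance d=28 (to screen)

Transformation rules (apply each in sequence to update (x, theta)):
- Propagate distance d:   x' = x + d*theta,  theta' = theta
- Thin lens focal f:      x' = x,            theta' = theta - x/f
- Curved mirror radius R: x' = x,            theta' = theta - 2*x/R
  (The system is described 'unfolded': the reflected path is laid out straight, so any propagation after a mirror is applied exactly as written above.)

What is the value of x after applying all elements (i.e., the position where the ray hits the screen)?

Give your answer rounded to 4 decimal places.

Answer: -4.7220

Derivation:
Initial: x=-5.0000 theta=0.2000
After 1 (propagate distance d=23): x=-0.4000 theta=0.2000
After 2 (thin lens f=-20): x=-0.4000 theta=0.1800
After 3 (propagate distance d=32): x=5.3600 theta=0.1800
After 4 (thin lens f=16): x=5.3600 theta=-0.1550
After 5 (propagate distance d=30): x=0.7100 theta=-0.1550
After 6 (thin lens f=-56): x=0.7100 theta=-797/5600 (≈-0.1423)
After 7 (propagate distance d=15): x=-7979/5600 (≈-1.4248) theta=-797/5600 (≈-0.1423)
After 8 (thin lens f=58): x=-7979/5600 (≈-1.4248) theta=-38247/324800 (≈-0.1178)
After 9 (propagate distance d=28 (to screen)): x=-766849/162400 (≈-4.7220) theta=-38247/324800 (≈-0.1178)
Rounded to 4 decimal places: x = -4.7220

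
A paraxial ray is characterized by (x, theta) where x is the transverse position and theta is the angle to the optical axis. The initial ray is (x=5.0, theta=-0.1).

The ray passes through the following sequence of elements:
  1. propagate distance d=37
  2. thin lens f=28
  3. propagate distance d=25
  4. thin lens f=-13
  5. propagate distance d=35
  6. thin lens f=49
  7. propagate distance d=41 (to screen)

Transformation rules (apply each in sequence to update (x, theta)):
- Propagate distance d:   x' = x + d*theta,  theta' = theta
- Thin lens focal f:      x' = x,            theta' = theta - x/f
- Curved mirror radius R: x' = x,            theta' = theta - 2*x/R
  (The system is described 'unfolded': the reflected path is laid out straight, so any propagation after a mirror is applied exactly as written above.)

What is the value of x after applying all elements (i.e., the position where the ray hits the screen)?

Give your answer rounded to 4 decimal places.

Answer: -15.7087

Derivation:
Initial: x=5.0000 theta=-0.1000
After 1 (propagate distance d=37): x=1.3000 theta=-0.1000
After 2 (thin lens f=28): x=1.3000 theta=-41/280 (≈-0.1464)
After 3 (propagate distance d=25): x=-661/280 (≈-2.3607) theta=-41/280 (≈-0.1464)
After 4 (thin lens f=-13): x=-661/280 (≈-2.3607) theta=-597/1820 (≈-0.3280)
After 5 (propagate distance d=35): x=-50383/3640 (≈-13.8415) theta=-597/1820 (≈-0.3280)
After 6 (thin lens f=49): x=-50383/3640 (≈-13.8415) theta=-8123/178360 (≈-0.0455)
After 7 (propagate distance d=41 (to screen)): x=-280181/17836 (≈-15.7087) theta=-8123/178360 (≈-0.0455)
Rounded to 4 decimal places: x = -15.7087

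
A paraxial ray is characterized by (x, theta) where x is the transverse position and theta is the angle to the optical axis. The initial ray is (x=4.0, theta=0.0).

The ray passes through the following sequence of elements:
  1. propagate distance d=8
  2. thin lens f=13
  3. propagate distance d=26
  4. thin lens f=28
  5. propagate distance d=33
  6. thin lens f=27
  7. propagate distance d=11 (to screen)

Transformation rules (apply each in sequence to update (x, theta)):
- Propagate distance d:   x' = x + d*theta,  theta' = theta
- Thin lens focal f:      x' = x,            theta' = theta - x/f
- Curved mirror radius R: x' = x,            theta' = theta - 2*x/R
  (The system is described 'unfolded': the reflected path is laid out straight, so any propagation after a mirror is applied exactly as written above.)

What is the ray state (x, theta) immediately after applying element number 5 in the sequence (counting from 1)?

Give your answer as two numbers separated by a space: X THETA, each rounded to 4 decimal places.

Answer: -9.4396 -0.1648

Derivation:
Initial: x=4.0000 theta=0.0000
After 1 (propagate distance d=8): x=4.0000 theta=0.0000
After 2 (thin lens f=13): x=4.0000 theta=-4/13 (≈-0.3077)
After 3 (propagate distance d=26): x=-4.0000 theta=-4/13 (≈-0.3077)
After 4 (thin lens f=28): x=-4.0000 theta=-15/91 (≈-0.1648)
After 5 (propagate distance d=33): x=-859/91 (≈-9.4396) theta=-15/91 (≈-0.1648)
Rounded to 4 decimal places: x = -9.4396, theta = -0.1648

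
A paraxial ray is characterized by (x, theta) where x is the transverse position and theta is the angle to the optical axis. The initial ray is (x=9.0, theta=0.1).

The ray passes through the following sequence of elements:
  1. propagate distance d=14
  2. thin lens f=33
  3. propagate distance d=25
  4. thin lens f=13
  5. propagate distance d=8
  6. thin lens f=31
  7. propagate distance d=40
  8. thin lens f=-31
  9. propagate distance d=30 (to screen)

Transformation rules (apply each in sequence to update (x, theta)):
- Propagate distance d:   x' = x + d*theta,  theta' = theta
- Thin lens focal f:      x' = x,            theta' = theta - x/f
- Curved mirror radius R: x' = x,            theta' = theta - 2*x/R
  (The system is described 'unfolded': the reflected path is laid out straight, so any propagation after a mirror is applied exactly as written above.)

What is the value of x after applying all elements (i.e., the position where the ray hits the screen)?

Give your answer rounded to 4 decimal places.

Answer: -65.7011

Derivation:
Initial: x=9.0000 theta=0.1000
After 1 (propagate distance d=14): x=10.4000 theta=0.1000
After 2 (thin lens f=33): x=10.4000 theta=-71/330 (≈-0.2152)
After 3 (propagate distance d=25): x=1657/330 (≈5.0212) theta=-71/330 (≈-0.2152)
After 4 (thin lens f=13): x=1657/330 (≈5.0212) theta=-86/143 (≈-0.6014)
After 5 (propagate distance d=8): x=901/4290 (≈0.2100) theta=-86/143 (≈-0.6014)
After 6 (thin lens f=31): x=901/4290 (≈0.2100) theta=-80881/132990 (≈-0.6082)
After 7 (propagate distance d=40): x=-1069103/44330 (≈-24.1169) theta=-80881/132990 (≈-0.6082)
After 8 (thin lens f=-31): x=-1069103/44330 (≈-24.1169) theta=-571462/412269 (≈-1.3861)
After 9 (propagate distance d=30 (to screen)): x=-6945261/105710 (≈-65.7011) theta=-571462/412269 (≈-1.3861)
Rounded to 4 decimal places: x = -65.7011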